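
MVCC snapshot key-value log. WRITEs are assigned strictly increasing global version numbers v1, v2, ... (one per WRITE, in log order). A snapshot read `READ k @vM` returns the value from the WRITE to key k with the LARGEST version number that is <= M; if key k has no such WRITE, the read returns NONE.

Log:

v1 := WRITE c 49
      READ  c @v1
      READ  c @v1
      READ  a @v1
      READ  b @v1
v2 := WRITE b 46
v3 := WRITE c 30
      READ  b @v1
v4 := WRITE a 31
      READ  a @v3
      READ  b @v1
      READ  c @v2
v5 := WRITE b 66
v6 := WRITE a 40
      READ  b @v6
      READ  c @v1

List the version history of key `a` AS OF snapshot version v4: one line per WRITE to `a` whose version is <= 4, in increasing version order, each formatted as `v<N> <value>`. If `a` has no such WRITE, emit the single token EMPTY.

Answer: v4 31

Derivation:
Scan writes for key=a with version <= 4:
  v1 WRITE c 49 -> skip
  v2 WRITE b 46 -> skip
  v3 WRITE c 30 -> skip
  v4 WRITE a 31 -> keep
  v5 WRITE b 66 -> skip
  v6 WRITE a 40 -> drop (> snap)
Collected: [(4, 31)]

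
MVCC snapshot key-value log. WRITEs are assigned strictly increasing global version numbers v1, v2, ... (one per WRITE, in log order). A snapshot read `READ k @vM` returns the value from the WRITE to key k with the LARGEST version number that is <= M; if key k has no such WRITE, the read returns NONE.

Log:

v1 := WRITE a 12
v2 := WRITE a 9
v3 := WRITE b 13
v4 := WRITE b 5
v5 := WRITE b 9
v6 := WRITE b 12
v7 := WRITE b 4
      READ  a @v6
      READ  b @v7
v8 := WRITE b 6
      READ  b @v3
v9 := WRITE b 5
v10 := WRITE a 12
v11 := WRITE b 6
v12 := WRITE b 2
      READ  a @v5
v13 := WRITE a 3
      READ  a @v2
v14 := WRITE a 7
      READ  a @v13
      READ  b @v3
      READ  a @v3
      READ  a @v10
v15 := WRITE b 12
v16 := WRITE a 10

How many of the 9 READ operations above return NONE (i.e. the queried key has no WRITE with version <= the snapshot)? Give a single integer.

v1: WRITE a=12  (a history now [(1, 12)])
v2: WRITE a=9  (a history now [(1, 12), (2, 9)])
v3: WRITE b=13  (b history now [(3, 13)])
v4: WRITE b=5  (b history now [(3, 13), (4, 5)])
v5: WRITE b=9  (b history now [(3, 13), (4, 5), (5, 9)])
v6: WRITE b=12  (b history now [(3, 13), (4, 5), (5, 9), (6, 12)])
v7: WRITE b=4  (b history now [(3, 13), (4, 5), (5, 9), (6, 12), (7, 4)])
READ a @v6: history=[(1, 12), (2, 9)] -> pick v2 -> 9
READ b @v7: history=[(3, 13), (4, 5), (5, 9), (6, 12), (7, 4)] -> pick v7 -> 4
v8: WRITE b=6  (b history now [(3, 13), (4, 5), (5, 9), (6, 12), (7, 4), (8, 6)])
READ b @v3: history=[(3, 13), (4, 5), (5, 9), (6, 12), (7, 4), (8, 6)] -> pick v3 -> 13
v9: WRITE b=5  (b history now [(3, 13), (4, 5), (5, 9), (6, 12), (7, 4), (8, 6), (9, 5)])
v10: WRITE a=12  (a history now [(1, 12), (2, 9), (10, 12)])
v11: WRITE b=6  (b history now [(3, 13), (4, 5), (5, 9), (6, 12), (7, 4), (8, 6), (9, 5), (11, 6)])
v12: WRITE b=2  (b history now [(3, 13), (4, 5), (5, 9), (6, 12), (7, 4), (8, 6), (9, 5), (11, 6), (12, 2)])
READ a @v5: history=[(1, 12), (2, 9), (10, 12)] -> pick v2 -> 9
v13: WRITE a=3  (a history now [(1, 12), (2, 9), (10, 12), (13, 3)])
READ a @v2: history=[(1, 12), (2, 9), (10, 12), (13, 3)] -> pick v2 -> 9
v14: WRITE a=7  (a history now [(1, 12), (2, 9), (10, 12), (13, 3), (14, 7)])
READ a @v13: history=[(1, 12), (2, 9), (10, 12), (13, 3), (14, 7)] -> pick v13 -> 3
READ b @v3: history=[(3, 13), (4, 5), (5, 9), (6, 12), (7, 4), (8, 6), (9, 5), (11, 6), (12, 2)] -> pick v3 -> 13
READ a @v3: history=[(1, 12), (2, 9), (10, 12), (13, 3), (14, 7)] -> pick v2 -> 9
READ a @v10: history=[(1, 12), (2, 9), (10, 12), (13, 3), (14, 7)] -> pick v10 -> 12
v15: WRITE b=12  (b history now [(3, 13), (4, 5), (5, 9), (6, 12), (7, 4), (8, 6), (9, 5), (11, 6), (12, 2), (15, 12)])
v16: WRITE a=10  (a history now [(1, 12), (2, 9), (10, 12), (13, 3), (14, 7), (16, 10)])
Read results in order: ['9', '4', '13', '9', '9', '3', '13', '9', '12']
NONE count = 0

Answer: 0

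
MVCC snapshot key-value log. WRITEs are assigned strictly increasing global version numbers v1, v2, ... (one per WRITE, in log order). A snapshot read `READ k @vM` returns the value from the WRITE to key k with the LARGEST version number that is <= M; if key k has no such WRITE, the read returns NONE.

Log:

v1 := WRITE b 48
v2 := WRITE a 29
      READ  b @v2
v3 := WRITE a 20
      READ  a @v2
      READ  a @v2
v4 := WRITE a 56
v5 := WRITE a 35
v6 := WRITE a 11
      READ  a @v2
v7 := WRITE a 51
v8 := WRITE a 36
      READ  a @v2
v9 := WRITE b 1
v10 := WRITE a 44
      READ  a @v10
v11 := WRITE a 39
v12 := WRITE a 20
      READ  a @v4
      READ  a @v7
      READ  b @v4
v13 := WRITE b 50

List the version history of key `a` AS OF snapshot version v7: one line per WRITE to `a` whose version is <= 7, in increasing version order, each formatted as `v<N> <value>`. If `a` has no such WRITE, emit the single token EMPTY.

Answer: v2 29
v3 20
v4 56
v5 35
v6 11
v7 51

Derivation:
Scan writes for key=a with version <= 7:
  v1 WRITE b 48 -> skip
  v2 WRITE a 29 -> keep
  v3 WRITE a 20 -> keep
  v4 WRITE a 56 -> keep
  v5 WRITE a 35 -> keep
  v6 WRITE a 11 -> keep
  v7 WRITE a 51 -> keep
  v8 WRITE a 36 -> drop (> snap)
  v9 WRITE b 1 -> skip
  v10 WRITE a 44 -> drop (> snap)
  v11 WRITE a 39 -> drop (> snap)
  v12 WRITE a 20 -> drop (> snap)
  v13 WRITE b 50 -> skip
Collected: [(2, 29), (3, 20), (4, 56), (5, 35), (6, 11), (7, 51)]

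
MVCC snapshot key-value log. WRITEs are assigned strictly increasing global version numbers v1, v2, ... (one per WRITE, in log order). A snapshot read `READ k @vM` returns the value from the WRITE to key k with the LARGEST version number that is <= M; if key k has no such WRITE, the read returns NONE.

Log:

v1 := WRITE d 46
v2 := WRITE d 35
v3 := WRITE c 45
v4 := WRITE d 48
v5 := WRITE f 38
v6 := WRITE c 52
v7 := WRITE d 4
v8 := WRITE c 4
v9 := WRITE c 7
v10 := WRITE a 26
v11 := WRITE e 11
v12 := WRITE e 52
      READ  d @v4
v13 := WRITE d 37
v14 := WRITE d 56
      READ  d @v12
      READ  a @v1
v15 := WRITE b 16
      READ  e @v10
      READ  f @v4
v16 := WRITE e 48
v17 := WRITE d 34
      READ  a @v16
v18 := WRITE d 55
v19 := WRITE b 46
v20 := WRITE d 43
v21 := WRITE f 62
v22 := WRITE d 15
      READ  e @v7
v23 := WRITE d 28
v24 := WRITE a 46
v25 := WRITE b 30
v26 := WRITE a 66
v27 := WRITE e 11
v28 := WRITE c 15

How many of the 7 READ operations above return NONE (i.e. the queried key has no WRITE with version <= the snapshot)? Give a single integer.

Answer: 4

Derivation:
v1: WRITE d=46  (d history now [(1, 46)])
v2: WRITE d=35  (d history now [(1, 46), (2, 35)])
v3: WRITE c=45  (c history now [(3, 45)])
v4: WRITE d=48  (d history now [(1, 46), (2, 35), (4, 48)])
v5: WRITE f=38  (f history now [(5, 38)])
v6: WRITE c=52  (c history now [(3, 45), (6, 52)])
v7: WRITE d=4  (d history now [(1, 46), (2, 35), (4, 48), (7, 4)])
v8: WRITE c=4  (c history now [(3, 45), (6, 52), (8, 4)])
v9: WRITE c=7  (c history now [(3, 45), (6, 52), (8, 4), (9, 7)])
v10: WRITE a=26  (a history now [(10, 26)])
v11: WRITE e=11  (e history now [(11, 11)])
v12: WRITE e=52  (e history now [(11, 11), (12, 52)])
READ d @v4: history=[(1, 46), (2, 35), (4, 48), (7, 4)] -> pick v4 -> 48
v13: WRITE d=37  (d history now [(1, 46), (2, 35), (4, 48), (7, 4), (13, 37)])
v14: WRITE d=56  (d history now [(1, 46), (2, 35), (4, 48), (7, 4), (13, 37), (14, 56)])
READ d @v12: history=[(1, 46), (2, 35), (4, 48), (7, 4), (13, 37), (14, 56)] -> pick v7 -> 4
READ a @v1: history=[(10, 26)] -> no version <= 1 -> NONE
v15: WRITE b=16  (b history now [(15, 16)])
READ e @v10: history=[(11, 11), (12, 52)] -> no version <= 10 -> NONE
READ f @v4: history=[(5, 38)] -> no version <= 4 -> NONE
v16: WRITE e=48  (e history now [(11, 11), (12, 52), (16, 48)])
v17: WRITE d=34  (d history now [(1, 46), (2, 35), (4, 48), (7, 4), (13, 37), (14, 56), (17, 34)])
READ a @v16: history=[(10, 26)] -> pick v10 -> 26
v18: WRITE d=55  (d history now [(1, 46), (2, 35), (4, 48), (7, 4), (13, 37), (14, 56), (17, 34), (18, 55)])
v19: WRITE b=46  (b history now [(15, 16), (19, 46)])
v20: WRITE d=43  (d history now [(1, 46), (2, 35), (4, 48), (7, 4), (13, 37), (14, 56), (17, 34), (18, 55), (20, 43)])
v21: WRITE f=62  (f history now [(5, 38), (21, 62)])
v22: WRITE d=15  (d history now [(1, 46), (2, 35), (4, 48), (7, 4), (13, 37), (14, 56), (17, 34), (18, 55), (20, 43), (22, 15)])
READ e @v7: history=[(11, 11), (12, 52), (16, 48)] -> no version <= 7 -> NONE
v23: WRITE d=28  (d history now [(1, 46), (2, 35), (4, 48), (7, 4), (13, 37), (14, 56), (17, 34), (18, 55), (20, 43), (22, 15), (23, 28)])
v24: WRITE a=46  (a history now [(10, 26), (24, 46)])
v25: WRITE b=30  (b history now [(15, 16), (19, 46), (25, 30)])
v26: WRITE a=66  (a history now [(10, 26), (24, 46), (26, 66)])
v27: WRITE e=11  (e history now [(11, 11), (12, 52), (16, 48), (27, 11)])
v28: WRITE c=15  (c history now [(3, 45), (6, 52), (8, 4), (9, 7), (28, 15)])
Read results in order: ['48', '4', 'NONE', 'NONE', 'NONE', '26', 'NONE']
NONE count = 4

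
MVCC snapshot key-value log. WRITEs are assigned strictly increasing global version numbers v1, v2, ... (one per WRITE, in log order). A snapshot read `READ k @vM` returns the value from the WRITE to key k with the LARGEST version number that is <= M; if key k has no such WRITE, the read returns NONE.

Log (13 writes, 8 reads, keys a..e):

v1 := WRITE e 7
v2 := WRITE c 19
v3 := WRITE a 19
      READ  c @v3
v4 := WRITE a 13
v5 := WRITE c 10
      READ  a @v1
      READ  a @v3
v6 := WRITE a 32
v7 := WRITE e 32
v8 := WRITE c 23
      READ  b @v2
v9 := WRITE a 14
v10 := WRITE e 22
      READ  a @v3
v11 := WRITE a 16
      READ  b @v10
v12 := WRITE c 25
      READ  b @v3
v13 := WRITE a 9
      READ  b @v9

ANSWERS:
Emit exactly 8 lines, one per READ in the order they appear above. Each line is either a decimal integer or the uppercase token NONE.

Answer: 19
NONE
19
NONE
19
NONE
NONE
NONE

Derivation:
v1: WRITE e=7  (e history now [(1, 7)])
v2: WRITE c=19  (c history now [(2, 19)])
v3: WRITE a=19  (a history now [(3, 19)])
READ c @v3: history=[(2, 19)] -> pick v2 -> 19
v4: WRITE a=13  (a history now [(3, 19), (4, 13)])
v5: WRITE c=10  (c history now [(2, 19), (5, 10)])
READ a @v1: history=[(3, 19), (4, 13)] -> no version <= 1 -> NONE
READ a @v3: history=[(3, 19), (4, 13)] -> pick v3 -> 19
v6: WRITE a=32  (a history now [(3, 19), (4, 13), (6, 32)])
v7: WRITE e=32  (e history now [(1, 7), (7, 32)])
v8: WRITE c=23  (c history now [(2, 19), (5, 10), (8, 23)])
READ b @v2: history=[] -> no version <= 2 -> NONE
v9: WRITE a=14  (a history now [(3, 19), (4, 13), (6, 32), (9, 14)])
v10: WRITE e=22  (e history now [(1, 7), (7, 32), (10, 22)])
READ a @v3: history=[(3, 19), (4, 13), (6, 32), (9, 14)] -> pick v3 -> 19
v11: WRITE a=16  (a history now [(3, 19), (4, 13), (6, 32), (9, 14), (11, 16)])
READ b @v10: history=[] -> no version <= 10 -> NONE
v12: WRITE c=25  (c history now [(2, 19), (5, 10), (8, 23), (12, 25)])
READ b @v3: history=[] -> no version <= 3 -> NONE
v13: WRITE a=9  (a history now [(3, 19), (4, 13), (6, 32), (9, 14), (11, 16), (13, 9)])
READ b @v9: history=[] -> no version <= 9 -> NONE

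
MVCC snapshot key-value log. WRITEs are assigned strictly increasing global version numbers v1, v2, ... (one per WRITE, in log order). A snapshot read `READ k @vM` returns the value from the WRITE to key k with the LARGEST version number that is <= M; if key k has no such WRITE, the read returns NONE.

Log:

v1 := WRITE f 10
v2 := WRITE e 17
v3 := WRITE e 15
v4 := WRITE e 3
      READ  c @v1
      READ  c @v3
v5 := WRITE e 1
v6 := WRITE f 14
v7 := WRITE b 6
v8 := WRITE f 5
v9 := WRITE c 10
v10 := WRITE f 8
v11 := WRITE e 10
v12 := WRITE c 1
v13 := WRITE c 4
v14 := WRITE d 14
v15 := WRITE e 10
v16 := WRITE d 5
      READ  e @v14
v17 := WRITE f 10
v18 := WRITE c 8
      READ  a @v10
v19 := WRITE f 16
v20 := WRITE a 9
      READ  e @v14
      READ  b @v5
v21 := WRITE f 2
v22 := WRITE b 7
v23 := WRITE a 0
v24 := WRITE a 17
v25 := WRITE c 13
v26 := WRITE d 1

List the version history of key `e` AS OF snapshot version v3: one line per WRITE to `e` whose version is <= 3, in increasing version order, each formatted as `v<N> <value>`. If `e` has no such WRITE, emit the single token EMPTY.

Scan writes for key=e with version <= 3:
  v1 WRITE f 10 -> skip
  v2 WRITE e 17 -> keep
  v3 WRITE e 15 -> keep
  v4 WRITE e 3 -> drop (> snap)
  v5 WRITE e 1 -> drop (> snap)
  v6 WRITE f 14 -> skip
  v7 WRITE b 6 -> skip
  v8 WRITE f 5 -> skip
  v9 WRITE c 10 -> skip
  v10 WRITE f 8 -> skip
  v11 WRITE e 10 -> drop (> snap)
  v12 WRITE c 1 -> skip
  v13 WRITE c 4 -> skip
  v14 WRITE d 14 -> skip
  v15 WRITE e 10 -> drop (> snap)
  v16 WRITE d 5 -> skip
  v17 WRITE f 10 -> skip
  v18 WRITE c 8 -> skip
  v19 WRITE f 16 -> skip
  v20 WRITE a 9 -> skip
  v21 WRITE f 2 -> skip
  v22 WRITE b 7 -> skip
  v23 WRITE a 0 -> skip
  v24 WRITE a 17 -> skip
  v25 WRITE c 13 -> skip
  v26 WRITE d 1 -> skip
Collected: [(2, 17), (3, 15)]

Answer: v2 17
v3 15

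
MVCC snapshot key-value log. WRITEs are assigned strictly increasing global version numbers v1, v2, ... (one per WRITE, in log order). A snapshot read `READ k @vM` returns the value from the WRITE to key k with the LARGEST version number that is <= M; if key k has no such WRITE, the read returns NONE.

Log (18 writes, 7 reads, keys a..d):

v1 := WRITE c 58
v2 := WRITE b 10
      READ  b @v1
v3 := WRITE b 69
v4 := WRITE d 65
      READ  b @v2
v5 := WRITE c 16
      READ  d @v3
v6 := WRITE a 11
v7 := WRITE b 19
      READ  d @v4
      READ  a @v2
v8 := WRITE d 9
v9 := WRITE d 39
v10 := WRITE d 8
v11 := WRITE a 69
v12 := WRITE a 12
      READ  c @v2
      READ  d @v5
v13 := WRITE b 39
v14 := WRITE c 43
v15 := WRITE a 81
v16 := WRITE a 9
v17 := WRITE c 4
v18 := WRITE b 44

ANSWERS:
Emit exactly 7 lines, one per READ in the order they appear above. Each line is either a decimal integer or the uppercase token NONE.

Answer: NONE
10
NONE
65
NONE
58
65

Derivation:
v1: WRITE c=58  (c history now [(1, 58)])
v2: WRITE b=10  (b history now [(2, 10)])
READ b @v1: history=[(2, 10)] -> no version <= 1 -> NONE
v3: WRITE b=69  (b history now [(2, 10), (3, 69)])
v4: WRITE d=65  (d history now [(4, 65)])
READ b @v2: history=[(2, 10), (3, 69)] -> pick v2 -> 10
v5: WRITE c=16  (c history now [(1, 58), (5, 16)])
READ d @v3: history=[(4, 65)] -> no version <= 3 -> NONE
v6: WRITE a=11  (a history now [(6, 11)])
v7: WRITE b=19  (b history now [(2, 10), (3, 69), (7, 19)])
READ d @v4: history=[(4, 65)] -> pick v4 -> 65
READ a @v2: history=[(6, 11)] -> no version <= 2 -> NONE
v8: WRITE d=9  (d history now [(4, 65), (8, 9)])
v9: WRITE d=39  (d history now [(4, 65), (8, 9), (9, 39)])
v10: WRITE d=8  (d history now [(4, 65), (8, 9), (9, 39), (10, 8)])
v11: WRITE a=69  (a history now [(6, 11), (11, 69)])
v12: WRITE a=12  (a history now [(6, 11), (11, 69), (12, 12)])
READ c @v2: history=[(1, 58), (5, 16)] -> pick v1 -> 58
READ d @v5: history=[(4, 65), (8, 9), (9, 39), (10, 8)] -> pick v4 -> 65
v13: WRITE b=39  (b history now [(2, 10), (3, 69), (7, 19), (13, 39)])
v14: WRITE c=43  (c history now [(1, 58), (5, 16), (14, 43)])
v15: WRITE a=81  (a history now [(6, 11), (11, 69), (12, 12), (15, 81)])
v16: WRITE a=9  (a history now [(6, 11), (11, 69), (12, 12), (15, 81), (16, 9)])
v17: WRITE c=4  (c history now [(1, 58), (5, 16), (14, 43), (17, 4)])
v18: WRITE b=44  (b history now [(2, 10), (3, 69), (7, 19), (13, 39), (18, 44)])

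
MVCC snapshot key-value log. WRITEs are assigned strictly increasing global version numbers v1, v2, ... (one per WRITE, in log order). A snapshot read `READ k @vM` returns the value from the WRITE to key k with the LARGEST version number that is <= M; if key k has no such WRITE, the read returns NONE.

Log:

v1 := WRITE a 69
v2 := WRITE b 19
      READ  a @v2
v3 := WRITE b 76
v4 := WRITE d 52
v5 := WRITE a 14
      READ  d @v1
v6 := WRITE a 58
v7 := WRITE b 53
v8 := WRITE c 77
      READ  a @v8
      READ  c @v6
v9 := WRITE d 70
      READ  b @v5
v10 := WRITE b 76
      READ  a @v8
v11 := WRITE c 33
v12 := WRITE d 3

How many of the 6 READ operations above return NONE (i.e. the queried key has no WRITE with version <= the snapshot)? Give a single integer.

v1: WRITE a=69  (a history now [(1, 69)])
v2: WRITE b=19  (b history now [(2, 19)])
READ a @v2: history=[(1, 69)] -> pick v1 -> 69
v3: WRITE b=76  (b history now [(2, 19), (3, 76)])
v4: WRITE d=52  (d history now [(4, 52)])
v5: WRITE a=14  (a history now [(1, 69), (5, 14)])
READ d @v1: history=[(4, 52)] -> no version <= 1 -> NONE
v6: WRITE a=58  (a history now [(1, 69), (5, 14), (6, 58)])
v7: WRITE b=53  (b history now [(2, 19), (3, 76), (7, 53)])
v8: WRITE c=77  (c history now [(8, 77)])
READ a @v8: history=[(1, 69), (5, 14), (6, 58)] -> pick v6 -> 58
READ c @v6: history=[(8, 77)] -> no version <= 6 -> NONE
v9: WRITE d=70  (d history now [(4, 52), (9, 70)])
READ b @v5: history=[(2, 19), (3, 76), (7, 53)] -> pick v3 -> 76
v10: WRITE b=76  (b history now [(2, 19), (3, 76), (7, 53), (10, 76)])
READ a @v8: history=[(1, 69), (5, 14), (6, 58)] -> pick v6 -> 58
v11: WRITE c=33  (c history now [(8, 77), (11, 33)])
v12: WRITE d=3  (d history now [(4, 52), (9, 70), (12, 3)])
Read results in order: ['69', 'NONE', '58', 'NONE', '76', '58']
NONE count = 2

Answer: 2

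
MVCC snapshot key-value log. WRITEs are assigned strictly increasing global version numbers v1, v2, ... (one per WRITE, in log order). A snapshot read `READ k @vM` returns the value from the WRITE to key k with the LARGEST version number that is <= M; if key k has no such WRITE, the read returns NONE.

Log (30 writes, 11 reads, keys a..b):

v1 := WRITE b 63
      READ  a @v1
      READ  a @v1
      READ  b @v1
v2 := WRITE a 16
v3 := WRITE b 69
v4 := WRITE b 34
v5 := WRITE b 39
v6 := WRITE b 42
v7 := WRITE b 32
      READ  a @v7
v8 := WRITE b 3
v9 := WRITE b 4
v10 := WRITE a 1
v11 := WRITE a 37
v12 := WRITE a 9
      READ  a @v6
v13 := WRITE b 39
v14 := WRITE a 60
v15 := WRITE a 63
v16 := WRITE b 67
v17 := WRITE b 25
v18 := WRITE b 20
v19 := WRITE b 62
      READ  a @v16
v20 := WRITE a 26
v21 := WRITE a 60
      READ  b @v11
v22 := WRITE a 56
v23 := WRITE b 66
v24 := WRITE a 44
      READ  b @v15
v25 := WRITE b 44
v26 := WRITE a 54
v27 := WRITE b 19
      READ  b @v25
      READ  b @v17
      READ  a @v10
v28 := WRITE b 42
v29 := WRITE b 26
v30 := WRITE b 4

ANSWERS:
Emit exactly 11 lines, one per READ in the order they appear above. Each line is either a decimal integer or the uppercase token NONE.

v1: WRITE b=63  (b history now [(1, 63)])
READ a @v1: history=[] -> no version <= 1 -> NONE
READ a @v1: history=[] -> no version <= 1 -> NONE
READ b @v1: history=[(1, 63)] -> pick v1 -> 63
v2: WRITE a=16  (a history now [(2, 16)])
v3: WRITE b=69  (b history now [(1, 63), (3, 69)])
v4: WRITE b=34  (b history now [(1, 63), (3, 69), (4, 34)])
v5: WRITE b=39  (b history now [(1, 63), (3, 69), (4, 34), (5, 39)])
v6: WRITE b=42  (b history now [(1, 63), (3, 69), (4, 34), (5, 39), (6, 42)])
v7: WRITE b=32  (b history now [(1, 63), (3, 69), (4, 34), (5, 39), (6, 42), (7, 32)])
READ a @v7: history=[(2, 16)] -> pick v2 -> 16
v8: WRITE b=3  (b history now [(1, 63), (3, 69), (4, 34), (5, 39), (6, 42), (7, 32), (8, 3)])
v9: WRITE b=4  (b history now [(1, 63), (3, 69), (4, 34), (5, 39), (6, 42), (7, 32), (8, 3), (9, 4)])
v10: WRITE a=1  (a history now [(2, 16), (10, 1)])
v11: WRITE a=37  (a history now [(2, 16), (10, 1), (11, 37)])
v12: WRITE a=9  (a history now [(2, 16), (10, 1), (11, 37), (12, 9)])
READ a @v6: history=[(2, 16), (10, 1), (11, 37), (12, 9)] -> pick v2 -> 16
v13: WRITE b=39  (b history now [(1, 63), (3, 69), (4, 34), (5, 39), (6, 42), (7, 32), (8, 3), (9, 4), (13, 39)])
v14: WRITE a=60  (a history now [(2, 16), (10, 1), (11, 37), (12, 9), (14, 60)])
v15: WRITE a=63  (a history now [(2, 16), (10, 1), (11, 37), (12, 9), (14, 60), (15, 63)])
v16: WRITE b=67  (b history now [(1, 63), (3, 69), (4, 34), (5, 39), (6, 42), (7, 32), (8, 3), (9, 4), (13, 39), (16, 67)])
v17: WRITE b=25  (b history now [(1, 63), (3, 69), (4, 34), (5, 39), (6, 42), (7, 32), (8, 3), (9, 4), (13, 39), (16, 67), (17, 25)])
v18: WRITE b=20  (b history now [(1, 63), (3, 69), (4, 34), (5, 39), (6, 42), (7, 32), (8, 3), (9, 4), (13, 39), (16, 67), (17, 25), (18, 20)])
v19: WRITE b=62  (b history now [(1, 63), (3, 69), (4, 34), (5, 39), (6, 42), (7, 32), (8, 3), (9, 4), (13, 39), (16, 67), (17, 25), (18, 20), (19, 62)])
READ a @v16: history=[(2, 16), (10, 1), (11, 37), (12, 9), (14, 60), (15, 63)] -> pick v15 -> 63
v20: WRITE a=26  (a history now [(2, 16), (10, 1), (11, 37), (12, 9), (14, 60), (15, 63), (20, 26)])
v21: WRITE a=60  (a history now [(2, 16), (10, 1), (11, 37), (12, 9), (14, 60), (15, 63), (20, 26), (21, 60)])
READ b @v11: history=[(1, 63), (3, 69), (4, 34), (5, 39), (6, 42), (7, 32), (8, 3), (9, 4), (13, 39), (16, 67), (17, 25), (18, 20), (19, 62)] -> pick v9 -> 4
v22: WRITE a=56  (a history now [(2, 16), (10, 1), (11, 37), (12, 9), (14, 60), (15, 63), (20, 26), (21, 60), (22, 56)])
v23: WRITE b=66  (b history now [(1, 63), (3, 69), (4, 34), (5, 39), (6, 42), (7, 32), (8, 3), (9, 4), (13, 39), (16, 67), (17, 25), (18, 20), (19, 62), (23, 66)])
v24: WRITE a=44  (a history now [(2, 16), (10, 1), (11, 37), (12, 9), (14, 60), (15, 63), (20, 26), (21, 60), (22, 56), (24, 44)])
READ b @v15: history=[(1, 63), (3, 69), (4, 34), (5, 39), (6, 42), (7, 32), (8, 3), (9, 4), (13, 39), (16, 67), (17, 25), (18, 20), (19, 62), (23, 66)] -> pick v13 -> 39
v25: WRITE b=44  (b history now [(1, 63), (3, 69), (4, 34), (5, 39), (6, 42), (7, 32), (8, 3), (9, 4), (13, 39), (16, 67), (17, 25), (18, 20), (19, 62), (23, 66), (25, 44)])
v26: WRITE a=54  (a history now [(2, 16), (10, 1), (11, 37), (12, 9), (14, 60), (15, 63), (20, 26), (21, 60), (22, 56), (24, 44), (26, 54)])
v27: WRITE b=19  (b history now [(1, 63), (3, 69), (4, 34), (5, 39), (6, 42), (7, 32), (8, 3), (9, 4), (13, 39), (16, 67), (17, 25), (18, 20), (19, 62), (23, 66), (25, 44), (27, 19)])
READ b @v25: history=[(1, 63), (3, 69), (4, 34), (5, 39), (6, 42), (7, 32), (8, 3), (9, 4), (13, 39), (16, 67), (17, 25), (18, 20), (19, 62), (23, 66), (25, 44), (27, 19)] -> pick v25 -> 44
READ b @v17: history=[(1, 63), (3, 69), (4, 34), (5, 39), (6, 42), (7, 32), (8, 3), (9, 4), (13, 39), (16, 67), (17, 25), (18, 20), (19, 62), (23, 66), (25, 44), (27, 19)] -> pick v17 -> 25
READ a @v10: history=[(2, 16), (10, 1), (11, 37), (12, 9), (14, 60), (15, 63), (20, 26), (21, 60), (22, 56), (24, 44), (26, 54)] -> pick v10 -> 1
v28: WRITE b=42  (b history now [(1, 63), (3, 69), (4, 34), (5, 39), (6, 42), (7, 32), (8, 3), (9, 4), (13, 39), (16, 67), (17, 25), (18, 20), (19, 62), (23, 66), (25, 44), (27, 19), (28, 42)])
v29: WRITE b=26  (b history now [(1, 63), (3, 69), (4, 34), (5, 39), (6, 42), (7, 32), (8, 3), (9, 4), (13, 39), (16, 67), (17, 25), (18, 20), (19, 62), (23, 66), (25, 44), (27, 19), (28, 42), (29, 26)])
v30: WRITE b=4  (b history now [(1, 63), (3, 69), (4, 34), (5, 39), (6, 42), (7, 32), (8, 3), (9, 4), (13, 39), (16, 67), (17, 25), (18, 20), (19, 62), (23, 66), (25, 44), (27, 19), (28, 42), (29, 26), (30, 4)])

Answer: NONE
NONE
63
16
16
63
4
39
44
25
1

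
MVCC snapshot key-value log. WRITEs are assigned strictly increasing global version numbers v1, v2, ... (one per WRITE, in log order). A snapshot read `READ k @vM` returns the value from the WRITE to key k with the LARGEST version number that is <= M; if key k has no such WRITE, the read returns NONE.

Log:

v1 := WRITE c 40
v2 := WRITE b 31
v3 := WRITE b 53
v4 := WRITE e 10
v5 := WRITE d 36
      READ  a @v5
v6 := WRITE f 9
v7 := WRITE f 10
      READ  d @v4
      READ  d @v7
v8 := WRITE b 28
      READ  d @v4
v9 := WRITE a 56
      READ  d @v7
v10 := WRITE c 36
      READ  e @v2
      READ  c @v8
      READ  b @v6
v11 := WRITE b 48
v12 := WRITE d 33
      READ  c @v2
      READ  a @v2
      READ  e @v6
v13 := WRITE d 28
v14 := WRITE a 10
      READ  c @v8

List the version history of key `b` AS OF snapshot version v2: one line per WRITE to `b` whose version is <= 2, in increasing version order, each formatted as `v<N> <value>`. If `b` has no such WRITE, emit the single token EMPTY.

Scan writes for key=b with version <= 2:
  v1 WRITE c 40 -> skip
  v2 WRITE b 31 -> keep
  v3 WRITE b 53 -> drop (> snap)
  v4 WRITE e 10 -> skip
  v5 WRITE d 36 -> skip
  v6 WRITE f 9 -> skip
  v7 WRITE f 10 -> skip
  v8 WRITE b 28 -> drop (> snap)
  v9 WRITE a 56 -> skip
  v10 WRITE c 36 -> skip
  v11 WRITE b 48 -> drop (> snap)
  v12 WRITE d 33 -> skip
  v13 WRITE d 28 -> skip
  v14 WRITE a 10 -> skip
Collected: [(2, 31)]

Answer: v2 31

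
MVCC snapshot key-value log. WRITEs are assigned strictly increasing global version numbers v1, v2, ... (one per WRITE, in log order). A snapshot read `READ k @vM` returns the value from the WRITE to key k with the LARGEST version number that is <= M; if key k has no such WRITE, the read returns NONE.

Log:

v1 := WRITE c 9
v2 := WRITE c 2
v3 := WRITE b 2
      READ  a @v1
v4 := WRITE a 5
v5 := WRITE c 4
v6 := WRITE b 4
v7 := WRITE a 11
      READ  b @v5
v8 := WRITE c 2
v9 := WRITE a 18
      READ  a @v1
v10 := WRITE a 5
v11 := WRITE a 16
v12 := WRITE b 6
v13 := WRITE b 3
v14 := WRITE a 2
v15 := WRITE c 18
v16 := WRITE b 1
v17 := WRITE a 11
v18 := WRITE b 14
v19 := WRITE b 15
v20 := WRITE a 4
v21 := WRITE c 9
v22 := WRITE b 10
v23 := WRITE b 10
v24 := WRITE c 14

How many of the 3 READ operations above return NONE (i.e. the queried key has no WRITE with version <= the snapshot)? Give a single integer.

v1: WRITE c=9  (c history now [(1, 9)])
v2: WRITE c=2  (c history now [(1, 9), (2, 2)])
v3: WRITE b=2  (b history now [(3, 2)])
READ a @v1: history=[] -> no version <= 1 -> NONE
v4: WRITE a=5  (a history now [(4, 5)])
v5: WRITE c=4  (c history now [(1, 9), (2, 2), (5, 4)])
v6: WRITE b=4  (b history now [(3, 2), (6, 4)])
v7: WRITE a=11  (a history now [(4, 5), (7, 11)])
READ b @v5: history=[(3, 2), (6, 4)] -> pick v3 -> 2
v8: WRITE c=2  (c history now [(1, 9), (2, 2), (5, 4), (8, 2)])
v9: WRITE a=18  (a history now [(4, 5), (7, 11), (9, 18)])
READ a @v1: history=[(4, 5), (7, 11), (9, 18)] -> no version <= 1 -> NONE
v10: WRITE a=5  (a history now [(4, 5), (7, 11), (9, 18), (10, 5)])
v11: WRITE a=16  (a history now [(4, 5), (7, 11), (9, 18), (10, 5), (11, 16)])
v12: WRITE b=6  (b history now [(3, 2), (6, 4), (12, 6)])
v13: WRITE b=3  (b history now [(3, 2), (6, 4), (12, 6), (13, 3)])
v14: WRITE a=2  (a history now [(4, 5), (7, 11), (9, 18), (10, 5), (11, 16), (14, 2)])
v15: WRITE c=18  (c history now [(1, 9), (2, 2), (5, 4), (8, 2), (15, 18)])
v16: WRITE b=1  (b history now [(3, 2), (6, 4), (12, 6), (13, 3), (16, 1)])
v17: WRITE a=11  (a history now [(4, 5), (7, 11), (9, 18), (10, 5), (11, 16), (14, 2), (17, 11)])
v18: WRITE b=14  (b history now [(3, 2), (6, 4), (12, 6), (13, 3), (16, 1), (18, 14)])
v19: WRITE b=15  (b history now [(3, 2), (6, 4), (12, 6), (13, 3), (16, 1), (18, 14), (19, 15)])
v20: WRITE a=4  (a history now [(4, 5), (7, 11), (9, 18), (10, 5), (11, 16), (14, 2), (17, 11), (20, 4)])
v21: WRITE c=9  (c history now [(1, 9), (2, 2), (5, 4), (8, 2), (15, 18), (21, 9)])
v22: WRITE b=10  (b history now [(3, 2), (6, 4), (12, 6), (13, 3), (16, 1), (18, 14), (19, 15), (22, 10)])
v23: WRITE b=10  (b history now [(3, 2), (6, 4), (12, 6), (13, 3), (16, 1), (18, 14), (19, 15), (22, 10), (23, 10)])
v24: WRITE c=14  (c history now [(1, 9), (2, 2), (5, 4), (8, 2), (15, 18), (21, 9), (24, 14)])
Read results in order: ['NONE', '2', 'NONE']
NONE count = 2

Answer: 2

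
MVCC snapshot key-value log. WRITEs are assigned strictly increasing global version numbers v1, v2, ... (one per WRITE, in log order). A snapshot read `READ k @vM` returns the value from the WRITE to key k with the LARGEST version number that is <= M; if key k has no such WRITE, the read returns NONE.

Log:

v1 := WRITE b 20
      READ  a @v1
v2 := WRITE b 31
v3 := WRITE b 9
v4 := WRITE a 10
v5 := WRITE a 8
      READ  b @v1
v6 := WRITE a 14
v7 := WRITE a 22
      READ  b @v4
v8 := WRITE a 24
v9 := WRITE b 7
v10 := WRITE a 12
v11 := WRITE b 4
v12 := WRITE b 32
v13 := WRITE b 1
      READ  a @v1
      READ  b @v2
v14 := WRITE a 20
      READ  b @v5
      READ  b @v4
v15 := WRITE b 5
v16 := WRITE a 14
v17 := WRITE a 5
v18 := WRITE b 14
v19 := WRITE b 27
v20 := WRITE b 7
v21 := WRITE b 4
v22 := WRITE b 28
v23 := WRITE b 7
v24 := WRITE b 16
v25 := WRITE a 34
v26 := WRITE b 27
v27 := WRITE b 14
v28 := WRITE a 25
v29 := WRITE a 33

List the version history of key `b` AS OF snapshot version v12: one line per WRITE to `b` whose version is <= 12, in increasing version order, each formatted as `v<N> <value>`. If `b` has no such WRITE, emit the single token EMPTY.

Scan writes for key=b with version <= 12:
  v1 WRITE b 20 -> keep
  v2 WRITE b 31 -> keep
  v3 WRITE b 9 -> keep
  v4 WRITE a 10 -> skip
  v5 WRITE a 8 -> skip
  v6 WRITE a 14 -> skip
  v7 WRITE a 22 -> skip
  v8 WRITE a 24 -> skip
  v9 WRITE b 7 -> keep
  v10 WRITE a 12 -> skip
  v11 WRITE b 4 -> keep
  v12 WRITE b 32 -> keep
  v13 WRITE b 1 -> drop (> snap)
  v14 WRITE a 20 -> skip
  v15 WRITE b 5 -> drop (> snap)
  v16 WRITE a 14 -> skip
  v17 WRITE a 5 -> skip
  v18 WRITE b 14 -> drop (> snap)
  v19 WRITE b 27 -> drop (> snap)
  v20 WRITE b 7 -> drop (> snap)
  v21 WRITE b 4 -> drop (> snap)
  v22 WRITE b 28 -> drop (> snap)
  v23 WRITE b 7 -> drop (> snap)
  v24 WRITE b 16 -> drop (> snap)
  v25 WRITE a 34 -> skip
  v26 WRITE b 27 -> drop (> snap)
  v27 WRITE b 14 -> drop (> snap)
  v28 WRITE a 25 -> skip
  v29 WRITE a 33 -> skip
Collected: [(1, 20), (2, 31), (3, 9), (9, 7), (11, 4), (12, 32)]

Answer: v1 20
v2 31
v3 9
v9 7
v11 4
v12 32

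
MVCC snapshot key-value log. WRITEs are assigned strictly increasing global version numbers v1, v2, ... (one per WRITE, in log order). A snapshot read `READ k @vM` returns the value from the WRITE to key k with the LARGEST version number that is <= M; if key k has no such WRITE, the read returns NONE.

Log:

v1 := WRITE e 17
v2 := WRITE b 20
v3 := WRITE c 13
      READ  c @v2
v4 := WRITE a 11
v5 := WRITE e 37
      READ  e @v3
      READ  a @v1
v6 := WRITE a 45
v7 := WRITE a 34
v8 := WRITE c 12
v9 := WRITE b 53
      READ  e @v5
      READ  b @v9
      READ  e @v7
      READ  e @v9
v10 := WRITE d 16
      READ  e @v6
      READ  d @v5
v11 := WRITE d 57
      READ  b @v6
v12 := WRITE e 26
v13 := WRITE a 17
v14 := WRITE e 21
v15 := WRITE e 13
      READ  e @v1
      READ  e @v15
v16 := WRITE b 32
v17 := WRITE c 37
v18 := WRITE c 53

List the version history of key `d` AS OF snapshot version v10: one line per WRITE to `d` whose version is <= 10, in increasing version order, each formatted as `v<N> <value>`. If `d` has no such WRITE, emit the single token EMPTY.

Answer: v10 16

Derivation:
Scan writes for key=d with version <= 10:
  v1 WRITE e 17 -> skip
  v2 WRITE b 20 -> skip
  v3 WRITE c 13 -> skip
  v4 WRITE a 11 -> skip
  v5 WRITE e 37 -> skip
  v6 WRITE a 45 -> skip
  v7 WRITE a 34 -> skip
  v8 WRITE c 12 -> skip
  v9 WRITE b 53 -> skip
  v10 WRITE d 16 -> keep
  v11 WRITE d 57 -> drop (> snap)
  v12 WRITE e 26 -> skip
  v13 WRITE a 17 -> skip
  v14 WRITE e 21 -> skip
  v15 WRITE e 13 -> skip
  v16 WRITE b 32 -> skip
  v17 WRITE c 37 -> skip
  v18 WRITE c 53 -> skip
Collected: [(10, 16)]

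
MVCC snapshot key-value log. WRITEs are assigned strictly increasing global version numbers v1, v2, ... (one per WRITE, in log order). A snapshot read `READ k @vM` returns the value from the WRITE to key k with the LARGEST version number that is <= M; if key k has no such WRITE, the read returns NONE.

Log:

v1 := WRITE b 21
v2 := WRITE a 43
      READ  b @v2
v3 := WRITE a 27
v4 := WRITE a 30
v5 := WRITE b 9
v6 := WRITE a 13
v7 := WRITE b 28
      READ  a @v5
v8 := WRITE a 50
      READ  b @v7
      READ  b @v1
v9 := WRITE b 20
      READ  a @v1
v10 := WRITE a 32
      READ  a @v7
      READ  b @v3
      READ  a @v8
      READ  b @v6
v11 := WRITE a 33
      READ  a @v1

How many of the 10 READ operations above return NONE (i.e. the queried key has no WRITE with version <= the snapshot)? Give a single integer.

v1: WRITE b=21  (b history now [(1, 21)])
v2: WRITE a=43  (a history now [(2, 43)])
READ b @v2: history=[(1, 21)] -> pick v1 -> 21
v3: WRITE a=27  (a history now [(2, 43), (3, 27)])
v4: WRITE a=30  (a history now [(2, 43), (3, 27), (4, 30)])
v5: WRITE b=9  (b history now [(1, 21), (5, 9)])
v6: WRITE a=13  (a history now [(2, 43), (3, 27), (4, 30), (6, 13)])
v7: WRITE b=28  (b history now [(1, 21), (5, 9), (7, 28)])
READ a @v5: history=[(2, 43), (3, 27), (4, 30), (6, 13)] -> pick v4 -> 30
v8: WRITE a=50  (a history now [(2, 43), (3, 27), (4, 30), (6, 13), (8, 50)])
READ b @v7: history=[(1, 21), (5, 9), (7, 28)] -> pick v7 -> 28
READ b @v1: history=[(1, 21), (5, 9), (7, 28)] -> pick v1 -> 21
v9: WRITE b=20  (b history now [(1, 21), (5, 9), (7, 28), (9, 20)])
READ a @v1: history=[(2, 43), (3, 27), (4, 30), (6, 13), (8, 50)] -> no version <= 1 -> NONE
v10: WRITE a=32  (a history now [(2, 43), (3, 27), (4, 30), (6, 13), (8, 50), (10, 32)])
READ a @v7: history=[(2, 43), (3, 27), (4, 30), (6, 13), (8, 50), (10, 32)] -> pick v6 -> 13
READ b @v3: history=[(1, 21), (5, 9), (7, 28), (9, 20)] -> pick v1 -> 21
READ a @v8: history=[(2, 43), (3, 27), (4, 30), (6, 13), (8, 50), (10, 32)] -> pick v8 -> 50
READ b @v6: history=[(1, 21), (5, 9), (7, 28), (9, 20)] -> pick v5 -> 9
v11: WRITE a=33  (a history now [(2, 43), (3, 27), (4, 30), (6, 13), (8, 50), (10, 32), (11, 33)])
READ a @v1: history=[(2, 43), (3, 27), (4, 30), (6, 13), (8, 50), (10, 32), (11, 33)] -> no version <= 1 -> NONE
Read results in order: ['21', '30', '28', '21', 'NONE', '13', '21', '50', '9', 'NONE']
NONE count = 2

Answer: 2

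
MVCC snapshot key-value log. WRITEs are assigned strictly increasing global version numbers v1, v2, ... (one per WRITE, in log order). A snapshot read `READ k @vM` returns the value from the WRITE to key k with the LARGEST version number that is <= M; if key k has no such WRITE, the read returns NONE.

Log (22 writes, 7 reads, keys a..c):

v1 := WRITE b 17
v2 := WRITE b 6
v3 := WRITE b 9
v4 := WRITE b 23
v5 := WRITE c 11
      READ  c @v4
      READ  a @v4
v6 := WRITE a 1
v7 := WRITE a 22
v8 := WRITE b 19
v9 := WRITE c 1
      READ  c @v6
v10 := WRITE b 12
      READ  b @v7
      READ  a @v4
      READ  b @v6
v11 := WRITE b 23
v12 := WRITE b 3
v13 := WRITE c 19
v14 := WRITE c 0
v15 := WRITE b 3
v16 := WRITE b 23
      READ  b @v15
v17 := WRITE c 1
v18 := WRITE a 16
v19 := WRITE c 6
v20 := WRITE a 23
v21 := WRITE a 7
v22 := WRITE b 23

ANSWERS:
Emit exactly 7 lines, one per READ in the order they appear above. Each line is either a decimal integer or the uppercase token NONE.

v1: WRITE b=17  (b history now [(1, 17)])
v2: WRITE b=6  (b history now [(1, 17), (2, 6)])
v3: WRITE b=9  (b history now [(1, 17), (2, 6), (3, 9)])
v4: WRITE b=23  (b history now [(1, 17), (2, 6), (3, 9), (4, 23)])
v5: WRITE c=11  (c history now [(5, 11)])
READ c @v4: history=[(5, 11)] -> no version <= 4 -> NONE
READ a @v4: history=[] -> no version <= 4 -> NONE
v6: WRITE a=1  (a history now [(6, 1)])
v7: WRITE a=22  (a history now [(6, 1), (7, 22)])
v8: WRITE b=19  (b history now [(1, 17), (2, 6), (3, 9), (4, 23), (8, 19)])
v9: WRITE c=1  (c history now [(5, 11), (9, 1)])
READ c @v6: history=[(5, 11), (9, 1)] -> pick v5 -> 11
v10: WRITE b=12  (b history now [(1, 17), (2, 6), (3, 9), (4, 23), (8, 19), (10, 12)])
READ b @v7: history=[(1, 17), (2, 6), (3, 9), (4, 23), (8, 19), (10, 12)] -> pick v4 -> 23
READ a @v4: history=[(6, 1), (7, 22)] -> no version <= 4 -> NONE
READ b @v6: history=[(1, 17), (2, 6), (3, 9), (4, 23), (8, 19), (10, 12)] -> pick v4 -> 23
v11: WRITE b=23  (b history now [(1, 17), (2, 6), (3, 9), (4, 23), (8, 19), (10, 12), (11, 23)])
v12: WRITE b=3  (b history now [(1, 17), (2, 6), (3, 9), (4, 23), (8, 19), (10, 12), (11, 23), (12, 3)])
v13: WRITE c=19  (c history now [(5, 11), (9, 1), (13, 19)])
v14: WRITE c=0  (c history now [(5, 11), (9, 1), (13, 19), (14, 0)])
v15: WRITE b=3  (b history now [(1, 17), (2, 6), (3, 9), (4, 23), (8, 19), (10, 12), (11, 23), (12, 3), (15, 3)])
v16: WRITE b=23  (b history now [(1, 17), (2, 6), (3, 9), (4, 23), (8, 19), (10, 12), (11, 23), (12, 3), (15, 3), (16, 23)])
READ b @v15: history=[(1, 17), (2, 6), (3, 9), (4, 23), (8, 19), (10, 12), (11, 23), (12, 3), (15, 3), (16, 23)] -> pick v15 -> 3
v17: WRITE c=1  (c history now [(5, 11), (9, 1), (13, 19), (14, 0), (17, 1)])
v18: WRITE a=16  (a history now [(6, 1), (7, 22), (18, 16)])
v19: WRITE c=6  (c history now [(5, 11), (9, 1), (13, 19), (14, 0), (17, 1), (19, 6)])
v20: WRITE a=23  (a history now [(6, 1), (7, 22), (18, 16), (20, 23)])
v21: WRITE a=7  (a history now [(6, 1), (7, 22), (18, 16), (20, 23), (21, 7)])
v22: WRITE b=23  (b history now [(1, 17), (2, 6), (3, 9), (4, 23), (8, 19), (10, 12), (11, 23), (12, 3), (15, 3), (16, 23), (22, 23)])

Answer: NONE
NONE
11
23
NONE
23
3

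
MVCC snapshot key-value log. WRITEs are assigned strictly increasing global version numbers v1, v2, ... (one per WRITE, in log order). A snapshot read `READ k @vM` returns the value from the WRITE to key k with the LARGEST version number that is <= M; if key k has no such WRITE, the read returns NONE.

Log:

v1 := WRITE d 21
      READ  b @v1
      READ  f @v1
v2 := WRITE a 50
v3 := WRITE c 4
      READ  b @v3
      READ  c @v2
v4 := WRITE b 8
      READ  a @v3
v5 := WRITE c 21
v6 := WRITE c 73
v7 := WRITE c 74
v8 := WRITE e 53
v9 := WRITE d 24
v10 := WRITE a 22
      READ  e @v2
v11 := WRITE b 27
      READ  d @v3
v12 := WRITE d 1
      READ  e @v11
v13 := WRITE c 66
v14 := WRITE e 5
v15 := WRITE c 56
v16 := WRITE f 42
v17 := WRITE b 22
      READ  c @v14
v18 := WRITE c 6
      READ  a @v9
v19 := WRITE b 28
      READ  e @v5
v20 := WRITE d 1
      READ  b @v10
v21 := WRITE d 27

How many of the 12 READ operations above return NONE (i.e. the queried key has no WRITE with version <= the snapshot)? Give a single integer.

Answer: 6

Derivation:
v1: WRITE d=21  (d history now [(1, 21)])
READ b @v1: history=[] -> no version <= 1 -> NONE
READ f @v1: history=[] -> no version <= 1 -> NONE
v2: WRITE a=50  (a history now [(2, 50)])
v3: WRITE c=4  (c history now [(3, 4)])
READ b @v3: history=[] -> no version <= 3 -> NONE
READ c @v2: history=[(3, 4)] -> no version <= 2 -> NONE
v4: WRITE b=8  (b history now [(4, 8)])
READ a @v3: history=[(2, 50)] -> pick v2 -> 50
v5: WRITE c=21  (c history now [(3, 4), (5, 21)])
v6: WRITE c=73  (c history now [(3, 4), (5, 21), (6, 73)])
v7: WRITE c=74  (c history now [(3, 4), (5, 21), (6, 73), (7, 74)])
v8: WRITE e=53  (e history now [(8, 53)])
v9: WRITE d=24  (d history now [(1, 21), (9, 24)])
v10: WRITE a=22  (a history now [(2, 50), (10, 22)])
READ e @v2: history=[(8, 53)] -> no version <= 2 -> NONE
v11: WRITE b=27  (b history now [(4, 8), (11, 27)])
READ d @v3: history=[(1, 21), (9, 24)] -> pick v1 -> 21
v12: WRITE d=1  (d history now [(1, 21), (9, 24), (12, 1)])
READ e @v11: history=[(8, 53)] -> pick v8 -> 53
v13: WRITE c=66  (c history now [(3, 4), (5, 21), (6, 73), (7, 74), (13, 66)])
v14: WRITE e=5  (e history now [(8, 53), (14, 5)])
v15: WRITE c=56  (c history now [(3, 4), (5, 21), (6, 73), (7, 74), (13, 66), (15, 56)])
v16: WRITE f=42  (f history now [(16, 42)])
v17: WRITE b=22  (b history now [(4, 8), (11, 27), (17, 22)])
READ c @v14: history=[(3, 4), (5, 21), (6, 73), (7, 74), (13, 66), (15, 56)] -> pick v13 -> 66
v18: WRITE c=6  (c history now [(3, 4), (5, 21), (6, 73), (7, 74), (13, 66), (15, 56), (18, 6)])
READ a @v9: history=[(2, 50), (10, 22)] -> pick v2 -> 50
v19: WRITE b=28  (b history now [(4, 8), (11, 27), (17, 22), (19, 28)])
READ e @v5: history=[(8, 53), (14, 5)] -> no version <= 5 -> NONE
v20: WRITE d=1  (d history now [(1, 21), (9, 24), (12, 1), (20, 1)])
READ b @v10: history=[(4, 8), (11, 27), (17, 22), (19, 28)] -> pick v4 -> 8
v21: WRITE d=27  (d history now [(1, 21), (9, 24), (12, 1), (20, 1), (21, 27)])
Read results in order: ['NONE', 'NONE', 'NONE', 'NONE', '50', 'NONE', '21', '53', '66', '50', 'NONE', '8']
NONE count = 6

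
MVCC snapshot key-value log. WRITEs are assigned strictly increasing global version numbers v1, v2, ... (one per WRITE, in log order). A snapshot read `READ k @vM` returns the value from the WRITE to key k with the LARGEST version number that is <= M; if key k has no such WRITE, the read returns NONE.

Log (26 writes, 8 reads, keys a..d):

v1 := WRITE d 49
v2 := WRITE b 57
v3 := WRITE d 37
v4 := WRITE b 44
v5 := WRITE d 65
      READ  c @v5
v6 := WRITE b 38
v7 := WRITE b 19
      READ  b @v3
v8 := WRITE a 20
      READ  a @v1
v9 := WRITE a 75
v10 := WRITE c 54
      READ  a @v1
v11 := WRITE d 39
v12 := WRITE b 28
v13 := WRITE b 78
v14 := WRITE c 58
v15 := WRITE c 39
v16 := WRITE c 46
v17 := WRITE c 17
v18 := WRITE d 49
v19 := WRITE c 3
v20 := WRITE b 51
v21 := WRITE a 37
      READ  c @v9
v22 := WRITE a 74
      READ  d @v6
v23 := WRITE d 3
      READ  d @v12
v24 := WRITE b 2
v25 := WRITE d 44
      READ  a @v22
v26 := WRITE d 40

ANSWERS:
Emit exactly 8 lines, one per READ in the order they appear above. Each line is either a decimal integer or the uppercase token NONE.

v1: WRITE d=49  (d history now [(1, 49)])
v2: WRITE b=57  (b history now [(2, 57)])
v3: WRITE d=37  (d history now [(1, 49), (3, 37)])
v4: WRITE b=44  (b history now [(2, 57), (4, 44)])
v5: WRITE d=65  (d history now [(1, 49), (3, 37), (5, 65)])
READ c @v5: history=[] -> no version <= 5 -> NONE
v6: WRITE b=38  (b history now [(2, 57), (4, 44), (6, 38)])
v7: WRITE b=19  (b history now [(2, 57), (4, 44), (6, 38), (7, 19)])
READ b @v3: history=[(2, 57), (4, 44), (6, 38), (7, 19)] -> pick v2 -> 57
v8: WRITE a=20  (a history now [(8, 20)])
READ a @v1: history=[(8, 20)] -> no version <= 1 -> NONE
v9: WRITE a=75  (a history now [(8, 20), (9, 75)])
v10: WRITE c=54  (c history now [(10, 54)])
READ a @v1: history=[(8, 20), (9, 75)] -> no version <= 1 -> NONE
v11: WRITE d=39  (d history now [(1, 49), (3, 37), (5, 65), (11, 39)])
v12: WRITE b=28  (b history now [(2, 57), (4, 44), (6, 38), (7, 19), (12, 28)])
v13: WRITE b=78  (b history now [(2, 57), (4, 44), (6, 38), (7, 19), (12, 28), (13, 78)])
v14: WRITE c=58  (c history now [(10, 54), (14, 58)])
v15: WRITE c=39  (c history now [(10, 54), (14, 58), (15, 39)])
v16: WRITE c=46  (c history now [(10, 54), (14, 58), (15, 39), (16, 46)])
v17: WRITE c=17  (c history now [(10, 54), (14, 58), (15, 39), (16, 46), (17, 17)])
v18: WRITE d=49  (d history now [(1, 49), (3, 37), (5, 65), (11, 39), (18, 49)])
v19: WRITE c=3  (c history now [(10, 54), (14, 58), (15, 39), (16, 46), (17, 17), (19, 3)])
v20: WRITE b=51  (b history now [(2, 57), (4, 44), (6, 38), (7, 19), (12, 28), (13, 78), (20, 51)])
v21: WRITE a=37  (a history now [(8, 20), (9, 75), (21, 37)])
READ c @v9: history=[(10, 54), (14, 58), (15, 39), (16, 46), (17, 17), (19, 3)] -> no version <= 9 -> NONE
v22: WRITE a=74  (a history now [(8, 20), (9, 75), (21, 37), (22, 74)])
READ d @v6: history=[(1, 49), (3, 37), (5, 65), (11, 39), (18, 49)] -> pick v5 -> 65
v23: WRITE d=3  (d history now [(1, 49), (3, 37), (5, 65), (11, 39), (18, 49), (23, 3)])
READ d @v12: history=[(1, 49), (3, 37), (5, 65), (11, 39), (18, 49), (23, 3)] -> pick v11 -> 39
v24: WRITE b=2  (b history now [(2, 57), (4, 44), (6, 38), (7, 19), (12, 28), (13, 78), (20, 51), (24, 2)])
v25: WRITE d=44  (d history now [(1, 49), (3, 37), (5, 65), (11, 39), (18, 49), (23, 3), (25, 44)])
READ a @v22: history=[(8, 20), (9, 75), (21, 37), (22, 74)] -> pick v22 -> 74
v26: WRITE d=40  (d history now [(1, 49), (3, 37), (5, 65), (11, 39), (18, 49), (23, 3), (25, 44), (26, 40)])

Answer: NONE
57
NONE
NONE
NONE
65
39
74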